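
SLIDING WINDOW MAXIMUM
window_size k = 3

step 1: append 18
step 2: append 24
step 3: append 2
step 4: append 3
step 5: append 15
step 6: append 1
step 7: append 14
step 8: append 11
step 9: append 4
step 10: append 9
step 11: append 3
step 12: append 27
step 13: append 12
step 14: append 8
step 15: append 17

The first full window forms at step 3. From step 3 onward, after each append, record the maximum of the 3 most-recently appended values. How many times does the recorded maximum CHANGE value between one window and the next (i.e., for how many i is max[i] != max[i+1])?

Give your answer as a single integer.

step 1: append 18 -> window=[18] (not full yet)
step 2: append 24 -> window=[18, 24] (not full yet)
step 3: append 2 -> window=[18, 24, 2] -> max=24
step 4: append 3 -> window=[24, 2, 3] -> max=24
step 5: append 15 -> window=[2, 3, 15] -> max=15
step 6: append 1 -> window=[3, 15, 1] -> max=15
step 7: append 14 -> window=[15, 1, 14] -> max=15
step 8: append 11 -> window=[1, 14, 11] -> max=14
step 9: append 4 -> window=[14, 11, 4] -> max=14
step 10: append 9 -> window=[11, 4, 9] -> max=11
step 11: append 3 -> window=[4, 9, 3] -> max=9
step 12: append 27 -> window=[9, 3, 27] -> max=27
step 13: append 12 -> window=[3, 27, 12] -> max=27
step 14: append 8 -> window=[27, 12, 8] -> max=27
step 15: append 17 -> window=[12, 8, 17] -> max=17
Recorded maximums: 24 24 15 15 15 14 14 11 9 27 27 27 17
Changes between consecutive maximums: 6

Answer: 6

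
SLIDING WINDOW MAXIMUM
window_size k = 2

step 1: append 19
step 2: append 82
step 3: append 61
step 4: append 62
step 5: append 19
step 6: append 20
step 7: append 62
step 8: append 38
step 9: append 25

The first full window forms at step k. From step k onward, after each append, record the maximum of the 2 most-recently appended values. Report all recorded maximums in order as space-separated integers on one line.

step 1: append 19 -> window=[19] (not full yet)
step 2: append 82 -> window=[19, 82] -> max=82
step 3: append 61 -> window=[82, 61] -> max=82
step 4: append 62 -> window=[61, 62] -> max=62
step 5: append 19 -> window=[62, 19] -> max=62
step 6: append 20 -> window=[19, 20] -> max=20
step 7: append 62 -> window=[20, 62] -> max=62
step 8: append 38 -> window=[62, 38] -> max=62
step 9: append 25 -> window=[38, 25] -> max=38

Answer: 82 82 62 62 20 62 62 38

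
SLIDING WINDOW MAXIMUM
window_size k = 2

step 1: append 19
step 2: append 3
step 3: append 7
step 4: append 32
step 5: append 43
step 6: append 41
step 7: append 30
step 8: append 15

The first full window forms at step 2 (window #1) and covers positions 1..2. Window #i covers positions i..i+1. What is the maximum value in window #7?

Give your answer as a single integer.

step 1: append 19 -> window=[19] (not full yet)
step 2: append 3 -> window=[19, 3] -> max=19
step 3: append 7 -> window=[3, 7] -> max=7
step 4: append 32 -> window=[7, 32] -> max=32
step 5: append 43 -> window=[32, 43] -> max=43
step 6: append 41 -> window=[43, 41] -> max=43
step 7: append 30 -> window=[41, 30] -> max=41
step 8: append 15 -> window=[30, 15] -> max=30
Window #7 max = 30

Answer: 30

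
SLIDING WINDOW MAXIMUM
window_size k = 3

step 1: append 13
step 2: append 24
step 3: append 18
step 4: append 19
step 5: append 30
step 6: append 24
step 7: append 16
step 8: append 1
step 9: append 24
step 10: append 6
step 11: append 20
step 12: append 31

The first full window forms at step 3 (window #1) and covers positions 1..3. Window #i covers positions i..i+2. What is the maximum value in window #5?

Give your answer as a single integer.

step 1: append 13 -> window=[13] (not full yet)
step 2: append 24 -> window=[13, 24] (not full yet)
step 3: append 18 -> window=[13, 24, 18] -> max=24
step 4: append 19 -> window=[24, 18, 19] -> max=24
step 5: append 30 -> window=[18, 19, 30] -> max=30
step 6: append 24 -> window=[19, 30, 24] -> max=30
step 7: append 16 -> window=[30, 24, 16] -> max=30
Window #5 max = 30

Answer: 30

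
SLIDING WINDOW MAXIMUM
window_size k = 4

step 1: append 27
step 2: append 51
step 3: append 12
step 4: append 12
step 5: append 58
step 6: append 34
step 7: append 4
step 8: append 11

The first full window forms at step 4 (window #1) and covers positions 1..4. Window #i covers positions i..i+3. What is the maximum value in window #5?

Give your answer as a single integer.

Answer: 58

Derivation:
step 1: append 27 -> window=[27] (not full yet)
step 2: append 51 -> window=[27, 51] (not full yet)
step 3: append 12 -> window=[27, 51, 12] (not full yet)
step 4: append 12 -> window=[27, 51, 12, 12] -> max=51
step 5: append 58 -> window=[51, 12, 12, 58] -> max=58
step 6: append 34 -> window=[12, 12, 58, 34] -> max=58
step 7: append 4 -> window=[12, 58, 34, 4] -> max=58
step 8: append 11 -> window=[58, 34, 4, 11] -> max=58
Window #5 max = 58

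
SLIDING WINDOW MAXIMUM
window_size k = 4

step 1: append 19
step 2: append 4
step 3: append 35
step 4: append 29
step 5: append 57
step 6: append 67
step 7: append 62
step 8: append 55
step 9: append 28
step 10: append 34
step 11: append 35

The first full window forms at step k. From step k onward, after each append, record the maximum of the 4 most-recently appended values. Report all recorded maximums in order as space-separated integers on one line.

Answer: 35 57 67 67 67 67 62 55

Derivation:
step 1: append 19 -> window=[19] (not full yet)
step 2: append 4 -> window=[19, 4] (not full yet)
step 3: append 35 -> window=[19, 4, 35] (not full yet)
step 4: append 29 -> window=[19, 4, 35, 29] -> max=35
step 5: append 57 -> window=[4, 35, 29, 57] -> max=57
step 6: append 67 -> window=[35, 29, 57, 67] -> max=67
step 7: append 62 -> window=[29, 57, 67, 62] -> max=67
step 8: append 55 -> window=[57, 67, 62, 55] -> max=67
step 9: append 28 -> window=[67, 62, 55, 28] -> max=67
step 10: append 34 -> window=[62, 55, 28, 34] -> max=62
step 11: append 35 -> window=[55, 28, 34, 35] -> max=55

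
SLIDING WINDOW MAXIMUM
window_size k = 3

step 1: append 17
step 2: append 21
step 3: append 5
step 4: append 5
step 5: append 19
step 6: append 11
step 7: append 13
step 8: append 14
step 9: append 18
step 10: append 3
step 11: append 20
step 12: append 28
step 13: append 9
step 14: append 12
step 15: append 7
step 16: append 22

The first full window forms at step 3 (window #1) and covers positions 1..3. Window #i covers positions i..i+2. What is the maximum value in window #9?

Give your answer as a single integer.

step 1: append 17 -> window=[17] (not full yet)
step 2: append 21 -> window=[17, 21] (not full yet)
step 3: append 5 -> window=[17, 21, 5] -> max=21
step 4: append 5 -> window=[21, 5, 5] -> max=21
step 5: append 19 -> window=[5, 5, 19] -> max=19
step 6: append 11 -> window=[5, 19, 11] -> max=19
step 7: append 13 -> window=[19, 11, 13] -> max=19
step 8: append 14 -> window=[11, 13, 14] -> max=14
step 9: append 18 -> window=[13, 14, 18] -> max=18
step 10: append 3 -> window=[14, 18, 3] -> max=18
step 11: append 20 -> window=[18, 3, 20] -> max=20
Window #9 max = 20

Answer: 20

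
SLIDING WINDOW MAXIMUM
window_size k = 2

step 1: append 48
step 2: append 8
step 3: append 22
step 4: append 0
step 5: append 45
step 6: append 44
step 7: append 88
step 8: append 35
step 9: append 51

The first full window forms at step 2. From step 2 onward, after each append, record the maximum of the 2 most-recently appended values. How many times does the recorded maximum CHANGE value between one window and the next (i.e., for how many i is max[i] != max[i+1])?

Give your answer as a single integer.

step 1: append 48 -> window=[48] (not full yet)
step 2: append 8 -> window=[48, 8] -> max=48
step 3: append 22 -> window=[8, 22] -> max=22
step 4: append 0 -> window=[22, 0] -> max=22
step 5: append 45 -> window=[0, 45] -> max=45
step 6: append 44 -> window=[45, 44] -> max=45
step 7: append 88 -> window=[44, 88] -> max=88
step 8: append 35 -> window=[88, 35] -> max=88
step 9: append 51 -> window=[35, 51] -> max=51
Recorded maximums: 48 22 22 45 45 88 88 51
Changes between consecutive maximums: 4

Answer: 4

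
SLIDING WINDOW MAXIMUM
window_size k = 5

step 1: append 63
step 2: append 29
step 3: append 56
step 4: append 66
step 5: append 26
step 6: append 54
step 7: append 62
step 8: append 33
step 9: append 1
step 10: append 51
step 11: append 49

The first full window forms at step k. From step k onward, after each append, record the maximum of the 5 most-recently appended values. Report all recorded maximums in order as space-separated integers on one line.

step 1: append 63 -> window=[63] (not full yet)
step 2: append 29 -> window=[63, 29] (not full yet)
step 3: append 56 -> window=[63, 29, 56] (not full yet)
step 4: append 66 -> window=[63, 29, 56, 66] (not full yet)
step 5: append 26 -> window=[63, 29, 56, 66, 26] -> max=66
step 6: append 54 -> window=[29, 56, 66, 26, 54] -> max=66
step 7: append 62 -> window=[56, 66, 26, 54, 62] -> max=66
step 8: append 33 -> window=[66, 26, 54, 62, 33] -> max=66
step 9: append 1 -> window=[26, 54, 62, 33, 1] -> max=62
step 10: append 51 -> window=[54, 62, 33, 1, 51] -> max=62
step 11: append 49 -> window=[62, 33, 1, 51, 49] -> max=62

Answer: 66 66 66 66 62 62 62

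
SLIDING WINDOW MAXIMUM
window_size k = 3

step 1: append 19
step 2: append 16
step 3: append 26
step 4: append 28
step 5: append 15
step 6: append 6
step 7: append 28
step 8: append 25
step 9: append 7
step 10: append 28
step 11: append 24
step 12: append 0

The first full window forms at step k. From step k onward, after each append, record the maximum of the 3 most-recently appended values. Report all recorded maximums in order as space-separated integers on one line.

Answer: 26 28 28 28 28 28 28 28 28 28

Derivation:
step 1: append 19 -> window=[19] (not full yet)
step 2: append 16 -> window=[19, 16] (not full yet)
step 3: append 26 -> window=[19, 16, 26] -> max=26
step 4: append 28 -> window=[16, 26, 28] -> max=28
step 5: append 15 -> window=[26, 28, 15] -> max=28
step 6: append 6 -> window=[28, 15, 6] -> max=28
step 7: append 28 -> window=[15, 6, 28] -> max=28
step 8: append 25 -> window=[6, 28, 25] -> max=28
step 9: append 7 -> window=[28, 25, 7] -> max=28
step 10: append 28 -> window=[25, 7, 28] -> max=28
step 11: append 24 -> window=[7, 28, 24] -> max=28
step 12: append 0 -> window=[28, 24, 0] -> max=28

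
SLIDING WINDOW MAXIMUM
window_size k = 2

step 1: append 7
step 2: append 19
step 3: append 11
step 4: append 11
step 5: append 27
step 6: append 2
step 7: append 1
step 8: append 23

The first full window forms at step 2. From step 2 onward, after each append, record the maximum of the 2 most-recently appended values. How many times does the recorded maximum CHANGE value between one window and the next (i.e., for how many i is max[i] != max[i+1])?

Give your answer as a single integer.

step 1: append 7 -> window=[7] (not full yet)
step 2: append 19 -> window=[7, 19] -> max=19
step 3: append 11 -> window=[19, 11] -> max=19
step 4: append 11 -> window=[11, 11] -> max=11
step 5: append 27 -> window=[11, 27] -> max=27
step 6: append 2 -> window=[27, 2] -> max=27
step 7: append 1 -> window=[2, 1] -> max=2
step 8: append 23 -> window=[1, 23] -> max=23
Recorded maximums: 19 19 11 27 27 2 23
Changes between consecutive maximums: 4

Answer: 4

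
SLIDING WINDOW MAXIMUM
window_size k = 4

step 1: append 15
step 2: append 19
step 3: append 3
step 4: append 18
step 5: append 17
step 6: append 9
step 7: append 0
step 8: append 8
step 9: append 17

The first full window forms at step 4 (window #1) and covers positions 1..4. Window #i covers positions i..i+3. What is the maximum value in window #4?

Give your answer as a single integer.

step 1: append 15 -> window=[15] (not full yet)
step 2: append 19 -> window=[15, 19] (not full yet)
step 3: append 3 -> window=[15, 19, 3] (not full yet)
step 4: append 18 -> window=[15, 19, 3, 18] -> max=19
step 5: append 17 -> window=[19, 3, 18, 17] -> max=19
step 6: append 9 -> window=[3, 18, 17, 9] -> max=18
step 7: append 0 -> window=[18, 17, 9, 0] -> max=18
Window #4 max = 18

Answer: 18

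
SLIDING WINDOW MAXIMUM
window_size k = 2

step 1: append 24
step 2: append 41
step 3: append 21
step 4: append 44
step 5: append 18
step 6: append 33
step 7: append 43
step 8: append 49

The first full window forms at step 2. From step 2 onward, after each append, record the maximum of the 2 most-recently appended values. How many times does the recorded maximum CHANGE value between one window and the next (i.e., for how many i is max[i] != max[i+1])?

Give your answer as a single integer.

step 1: append 24 -> window=[24] (not full yet)
step 2: append 41 -> window=[24, 41] -> max=41
step 3: append 21 -> window=[41, 21] -> max=41
step 4: append 44 -> window=[21, 44] -> max=44
step 5: append 18 -> window=[44, 18] -> max=44
step 6: append 33 -> window=[18, 33] -> max=33
step 7: append 43 -> window=[33, 43] -> max=43
step 8: append 49 -> window=[43, 49] -> max=49
Recorded maximums: 41 41 44 44 33 43 49
Changes between consecutive maximums: 4

Answer: 4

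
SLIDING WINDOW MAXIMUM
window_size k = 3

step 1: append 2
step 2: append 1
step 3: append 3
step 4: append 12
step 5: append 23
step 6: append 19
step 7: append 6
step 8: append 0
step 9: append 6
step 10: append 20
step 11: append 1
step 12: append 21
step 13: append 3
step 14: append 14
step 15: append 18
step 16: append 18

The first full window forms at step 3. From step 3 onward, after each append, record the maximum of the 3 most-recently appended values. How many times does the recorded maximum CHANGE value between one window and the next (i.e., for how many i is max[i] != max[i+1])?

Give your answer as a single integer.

Answer: 7

Derivation:
step 1: append 2 -> window=[2] (not full yet)
step 2: append 1 -> window=[2, 1] (not full yet)
step 3: append 3 -> window=[2, 1, 3] -> max=3
step 4: append 12 -> window=[1, 3, 12] -> max=12
step 5: append 23 -> window=[3, 12, 23] -> max=23
step 6: append 19 -> window=[12, 23, 19] -> max=23
step 7: append 6 -> window=[23, 19, 6] -> max=23
step 8: append 0 -> window=[19, 6, 0] -> max=19
step 9: append 6 -> window=[6, 0, 6] -> max=6
step 10: append 20 -> window=[0, 6, 20] -> max=20
step 11: append 1 -> window=[6, 20, 1] -> max=20
step 12: append 21 -> window=[20, 1, 21] -> max=21
step 13: append 3 -> window=[1, 21, 3] -> max=21
step 14: append 14 -> window=[21, 3, 14] -> max=21
step 15: append 18 -> window=[3, 14, 18] -> max=18
step 16: append 18 -> window=[14, 18, 18] -> max=18
Recorded maximums: 3 12 23 23 23 19 6 20 20 21 21 21 18 18
Changes between consecutive maximums: 7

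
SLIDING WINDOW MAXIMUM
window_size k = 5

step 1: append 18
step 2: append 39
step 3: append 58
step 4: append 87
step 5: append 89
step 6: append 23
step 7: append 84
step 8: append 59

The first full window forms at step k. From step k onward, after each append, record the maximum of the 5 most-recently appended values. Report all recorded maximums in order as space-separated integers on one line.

Answer: 89 89 89 89

Derivation:
step 1: append 18 -> window=[18] (not full yet)
step 2: append 39 -> window=[18, 39] (not full yet)
step 3: append 58 -> window=[18, 39, 58] (not full yet)
step 4: append 87 -> window=[18, 39, 58, 87] (not full yet)
step 5: append 89 -> window=[18, 39, 58, 87, 89] -> max=89
step 6: append 23 -> window=[39, 58, 87, 89, 23] -> max=89
step 7: append 84 -> window=[58, 87, 89, 23, 84] -> max=89
step 8: append 59 -> window=[87, 89, 23, 84, 59] -> max=89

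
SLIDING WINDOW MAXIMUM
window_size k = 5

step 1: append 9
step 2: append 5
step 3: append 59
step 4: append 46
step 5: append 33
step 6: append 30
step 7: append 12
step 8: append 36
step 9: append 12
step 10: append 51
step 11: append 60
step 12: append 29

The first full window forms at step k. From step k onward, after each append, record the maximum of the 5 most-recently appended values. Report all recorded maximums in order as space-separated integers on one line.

Answer: 59 59 59 46 36 51 60 60

Derivation:
step 1: append 9 -> window=[9] (not full yet)
step 2: append 5 -> window=[9, 5] (not full yet)
step 3: append 59 -> window=[9, 5, 59] (not full yet)
step 4: append 46 -> window=[9, 5, 59, 46] (not full yet)
step 5: append 33 -> window=[9, 5, 59, 46, 33] -> max=59
step 6: append 30 -> window=[5, 59, 46, 33, 30] -> max=59
step 7: append 12 -> window=[59, 46, 33, 30, 12] -> max=59
step 8: append 36 -> window=[46, 33, 30, 12, 36] -> max=46
step 9: append 12 -> window=[33, 30, 12, 36, 12] -> max=36
step 10: append 51 -> window=[30, 12, 36, 12, 51] -> max=51
step 11: append 60 -> window=[12, 36, 12, 51, 60] -> max=60
step 12: append 29 -> window=[36, 12, 51, 60, 29] -> max=60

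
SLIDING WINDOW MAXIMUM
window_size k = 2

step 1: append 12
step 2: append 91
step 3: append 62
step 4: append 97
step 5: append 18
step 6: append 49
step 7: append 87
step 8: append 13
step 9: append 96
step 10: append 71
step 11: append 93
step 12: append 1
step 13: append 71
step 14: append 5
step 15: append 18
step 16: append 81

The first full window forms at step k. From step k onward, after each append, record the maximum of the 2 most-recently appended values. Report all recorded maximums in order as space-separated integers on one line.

step 1: append 12 -> window=[12] (not full yet)
step 2: append 91 -> window=[12, 91] -> max=91
step 3: append 62 -> window=[91, 62] -> max=91
step 4: append 97 -> window=[62, 97] -> max=97
step 5: append 18 -> window=[97, 18] -> max=97
step 6: append 49 -> window=[18, 49] -> max=49
step 7: append 87 -> window=[49, 87] -> max=87
step 8: append 13 -> window=[87, 13] -> max=87
step 9: append 96 -> window=[13, 96] -> max=96
step 10: append 71 -> window=[96, 71] -> max=96
step 11: append 93 -> window=[71, 93] -> max=93
step 12: append 1 -> window=[93, 1] -> max=93
step 13: append 71 -> window=[1, 71] -> max=71
step 14: append 5 -> window=[71, 5] -> max=71
step 15: append 18 -> window=[5, 18] -> max=18
step 16: append 81 -> window=[18, 81] -> max=81

Answer: 91 91 97 97 49 87 87 96 96 93 93 71 71 18 81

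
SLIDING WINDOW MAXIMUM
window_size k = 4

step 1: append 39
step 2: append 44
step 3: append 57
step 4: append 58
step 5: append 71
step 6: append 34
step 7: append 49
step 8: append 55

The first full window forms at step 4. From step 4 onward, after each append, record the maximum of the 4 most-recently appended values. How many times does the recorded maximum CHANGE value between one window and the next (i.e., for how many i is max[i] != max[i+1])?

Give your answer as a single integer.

step 1: append 39 -> window=[39] (not full yet)
step 2: append 44 -> window=[39, 44] (not full yet)
step 3: append 57 -> window=[39, 44, 57] (not full yet)
step 4: append 58 -> window=[39, 44, 57, 58] -> max=58
step 5: append 71 -> window=[44, 57, 58, 71] -> max=71
step 6: append 34 -> window=[57, 58, 71, 34] -> max=71
step 7: append 49 -> window=[58, 71, 34, 49] -> max=71
step 8: append 55 -> window=[71, 34, 49, 55] -> max=71
Recorded maximums: 58 71 71 71 71
Changes between consecutive maximums: 1

Answer: 1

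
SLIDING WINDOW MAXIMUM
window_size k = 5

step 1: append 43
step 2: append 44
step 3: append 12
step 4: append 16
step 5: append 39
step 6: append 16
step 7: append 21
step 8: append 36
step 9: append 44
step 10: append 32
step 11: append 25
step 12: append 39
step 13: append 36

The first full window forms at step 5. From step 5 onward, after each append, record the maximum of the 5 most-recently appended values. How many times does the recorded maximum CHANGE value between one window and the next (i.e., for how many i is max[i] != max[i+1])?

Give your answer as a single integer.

step 1: append 43 -> window=[43] (not full yet)
step 2: append 44 -> window=[43, 44] (not full yet)
step 3: append 12 -> window=[43, 44, 12] (not full yet)
step 4: append 16 -> window=[43, 44, 12, 16] (not full yet)
step 5: append 39 -> window=[43, 44, 12, 16, 39] -> max=44
step 6: append 16 -> window=[44, 12, 16, 39, 16] -> max=44
step 7: append 21 -> window=[12, 16, 39, 16, 21] -> max=39
step 8: append 36 -> window=[16, 39, 16, 21, 36] -> max=39
step 9: append 44 -> window=[39, 16, 21, 36, 44] -> max=44
step 10: append 32 -> window=[16, 21, 36, 44, 32] -> max=44
step 11: append 25 -> window=[21, 36, 44, 32, 25] -> max=44
step 12: append 39 -> window=[36, 44, 32, 25, 39] -> max=44
step 13: append 36 -> window=[44, 32, 25, 39, 36] -> max=44
Recorded maximums: 44 44 39 39 44 44 44 44 44
Changes between consecutive maximums: 2

Answer: 2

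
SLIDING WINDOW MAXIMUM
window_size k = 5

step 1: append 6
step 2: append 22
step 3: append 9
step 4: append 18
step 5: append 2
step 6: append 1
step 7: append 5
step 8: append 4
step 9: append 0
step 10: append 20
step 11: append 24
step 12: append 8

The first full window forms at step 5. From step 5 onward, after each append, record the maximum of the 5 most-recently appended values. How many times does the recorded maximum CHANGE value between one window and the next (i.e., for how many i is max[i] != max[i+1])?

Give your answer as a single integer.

step 1: append 6 -> window=[6] (not full yet)
step 2: append 22 -> window=[6, 22] (not full yet)
step 3: append 9 -> window=[6, 22, 9] (not full yet)
step 4: append 18 -> window=[6, 22, 9, 18] (not full yet)
step 5: append 2 -> window=[6, 22, 9, 18, 2] -> max=22
step 6: append 1 -> window=[22, 9, 18, 2, 1] -> max=22
step 7: append 5 -> window=[9, 18, 2, 1, 5] -> max=18
step 8: append 4 -> window=[18, 2, 1, 5, 4] -> max=18
step 9: append 0 -> window=[2, 1, 5, 4, 0] -> max=5
step 10: append 20 -> window=[1, 5, 4, 0, 20] -> max=20
step 11: append 24 -> window=[5, 4, 0, 20, 24] -> max=24
step 12: append 8 -> window=[4, 0, 20, 24, 8] -> max=24
Recorded maximums: 22 22 18 18 5 20 24 24
Changes between consecutive maximums: 4

Answer: 4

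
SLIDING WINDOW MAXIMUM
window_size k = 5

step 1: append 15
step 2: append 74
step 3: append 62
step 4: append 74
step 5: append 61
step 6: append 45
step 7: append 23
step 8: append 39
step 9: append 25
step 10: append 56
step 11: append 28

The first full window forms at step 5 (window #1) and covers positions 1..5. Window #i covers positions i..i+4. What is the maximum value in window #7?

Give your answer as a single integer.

Answer: 56

Derivation:
step 1: append 15 -> window=[15] (not full yet)
step 2: append 74 -> window=[15, 74] (not full yet)
step 3: append 62 -> window=[15, 74, 62] (not full yet)
step 4: append 74 -> window=[15, 74, 62, 74] (not full yet)
step 5: append 61 -> window=[15, 74, 62, 74, 61] -> max=74
step 6: append 45 -> window=[74, 62, 74, 61, 45] -> max=74
step 7: append 23 -> window=[62, 74, 61, 45, 23] -> max=74
step 8: append 39 -> window=[74, 61, 45, 23, 39] -> max=74
step 9: append 25 -> window=[61, 45, 23, 39, 25] -> max=61
step 10: append 56 -> window=[45, 23, 39, 25, 56] -> max=56
step 11: append 28 -> window=[23, 39, 25, 56, 28] -> max=56
Window #7 max = 56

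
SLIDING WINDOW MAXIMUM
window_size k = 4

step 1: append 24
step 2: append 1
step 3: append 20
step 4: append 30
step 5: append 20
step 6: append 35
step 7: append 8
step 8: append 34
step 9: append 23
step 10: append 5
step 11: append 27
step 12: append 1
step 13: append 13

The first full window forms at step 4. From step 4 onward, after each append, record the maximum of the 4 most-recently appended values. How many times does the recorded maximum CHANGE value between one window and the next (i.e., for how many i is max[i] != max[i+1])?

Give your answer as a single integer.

step 1: append 24 -> window=[24] (not full yet)
step 2: append 1 -> window=[24, 1] (not full yet)
step 3: append 20 -> window=[24, 1, 20] (not full yet)
step 4: append 30 -> window=[24, 1, 20, 30] -> max=30
step 5: append 20 -> window=[1, 20, 30, 20] -> max=30
step 6: append 35 -> window=[20, 30, 20, 35] -> max=35
step 7: append 8 -> window=[30, 20, 35, 8] -> max=35
step 8: append 34 -> window=[20, 35, 8, 34] -> max=35
step 9: append 23 -> window=[35, 8, 34, 23] -> max=35
step 10: append 5 -> window=[8, 34, 23, 5] -> max=34
step 11: append 27 -> window=[34, 23, 5, 27] -> max=34
step 12: append 1 -> window=[23, 5, 27, 1] -> max=27
step 13: append 13 -> window=[5, 27, 1, 13] -> max=27
Recorded maximums: 30 30 35 35 35 35 34 34 27 27
Changes between consecutive maximums: 3

Answer: 3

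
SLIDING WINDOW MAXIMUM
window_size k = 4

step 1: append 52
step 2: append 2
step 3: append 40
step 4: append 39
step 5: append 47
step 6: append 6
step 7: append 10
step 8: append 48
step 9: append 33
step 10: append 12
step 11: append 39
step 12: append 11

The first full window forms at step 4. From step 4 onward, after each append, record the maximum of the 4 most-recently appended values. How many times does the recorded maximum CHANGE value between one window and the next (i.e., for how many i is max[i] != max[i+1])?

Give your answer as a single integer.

Answer: 3

Derivation:
step 1: append 52 -> window=[52] (not full yet)
step 2: append 2 -> window=[52, 2] (not full yet)
step 3: append 40 -> window=[52, 2, 40] (not full yet)
step 4: append 39 -> window=[52, 2, 40, 39] -> max=52
step 5: append 47 -> window=[2, 40, 39, 47] -> max=47
step 6: append 6 -> window=[40, 39, 47, 6] -> max=47
step 7: append 10 -> window=[39, 47, 6, 10] -> max=47
step 8: append 48 -> window=[47, 6, 10, 48] -> max=48
step 9: append 33 -> window=[6, 10, 48, 33] -> max=48
step 10: append 12 -> window=[10, 48, 33, 12] -> max=48
step 11: append 39 -> window=[48, 33, 12, 39] -> max=48
step 12: append 11 -> window=[33, 12, 39, 11] -> max=39
Recorded maximums: 52 47 47 47 48 48 48 48 39
Changes between consecutive maximums: 3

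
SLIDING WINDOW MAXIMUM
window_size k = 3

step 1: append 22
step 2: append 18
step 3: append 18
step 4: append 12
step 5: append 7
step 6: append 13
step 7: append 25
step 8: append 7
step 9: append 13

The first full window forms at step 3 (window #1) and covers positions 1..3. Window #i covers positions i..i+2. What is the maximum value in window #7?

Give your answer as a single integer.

Answer: 25

Derivation:
step 1: append 22 -> window=[22] (not full yet)
step 2: append 18 -> window=[22, 18] (not full yet)
step 3: append 18 -> window=[22, 18, 18] -> max=22
step 4: append 12 -> window=[18, 18, 12] -> max=18
step 5: append 7 -> window=[18, 12, 7] -> max=18
step 6: append 13 -> window=[12, 7, 13] -> max=13
step 7: append 25 -> window=[7, 13, 25] -> max=25
step 8: append 7 -> window=[13, 25, 7] -> max=25
step 9: append 13 -> window=[25, 7, 13] -> max=25
Window #7 max = 25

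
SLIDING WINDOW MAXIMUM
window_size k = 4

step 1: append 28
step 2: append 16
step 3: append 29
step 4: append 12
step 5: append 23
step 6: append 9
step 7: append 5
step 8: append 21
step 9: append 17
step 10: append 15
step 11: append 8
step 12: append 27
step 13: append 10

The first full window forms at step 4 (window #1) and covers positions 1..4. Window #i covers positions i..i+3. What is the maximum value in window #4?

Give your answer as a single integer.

Answer: 23

Derivation:
step 1: append 28 -> window=[28] (not full yet)
step 2: append 16 -> window=[28, 16] (not full yet)
step 3: append 29 -> window=[28, 16, 29] (not full yet)
step 4: append 12 -> window=[28, 16, 29, 12] -> max=29
step 5: append 23 -> window=[16, 29, 12, 23] -> max=29
step 6: append 9 -> window=[29, 12, 23, 9] -> max=29
step 7: append 5 -> window=[12, 23, 9, 5] -> max=23
Window #4 max = 23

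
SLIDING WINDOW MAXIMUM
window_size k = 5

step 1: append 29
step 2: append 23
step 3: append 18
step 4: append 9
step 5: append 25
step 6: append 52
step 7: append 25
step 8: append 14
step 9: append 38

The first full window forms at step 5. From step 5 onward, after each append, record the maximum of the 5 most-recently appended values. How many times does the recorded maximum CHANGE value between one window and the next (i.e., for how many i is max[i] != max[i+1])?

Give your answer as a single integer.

step 1: append 29 -> window=[29] (not full yet)
step 2: append 23 -> window=[29, 23] (not full yet)
step 3: append 18 -> window=[29, 23, 18] (not full yet)
step 4: append 9 -> window=[29, 23, 18, 9] (not full yet)
step 5: append 25 -> window=[29, 23, 18, 9, 25] -> max=29
step 6: append 52 -> window=[23, 18, 9, 25, 52] -> max=52
step 7: append 25 -> window=[18, 9, 25, 52, 25] -> max=52
step 8: append 14 -> window=[9, 25, 52, 25, 14] -> max=52
step 9: append 38 -> window=[25, 52, 25, 14, 38] -> max=52
Recorded maximums: 29 52 52 52 52
Changes between consecutive maximums: 1

Answer: 1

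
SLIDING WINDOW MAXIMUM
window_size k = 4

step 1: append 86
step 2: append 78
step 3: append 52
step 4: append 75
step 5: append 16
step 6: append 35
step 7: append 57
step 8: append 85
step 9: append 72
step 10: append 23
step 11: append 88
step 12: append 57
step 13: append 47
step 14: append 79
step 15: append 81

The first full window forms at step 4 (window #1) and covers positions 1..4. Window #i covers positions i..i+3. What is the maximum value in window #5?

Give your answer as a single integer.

Answer: 85

Derivation:
step 1: append 86 -> window=[86] (not full yet)
step 2: append 78 -> window=[86, 78] (not full yet)
step 3: append 52 -> window=[86, 78, 52] (not full yet)
step 4: append 75 -> window=[86, 78, 52, 75] -> max=86
step 5: append 16 -> window=[78, 52, 75, 16] -> max=78
step 6: append 35 -> window=[52, 75, 16, 35] -> max=75
step 7: append 57 -> window=[75, 16, 35, 57] -> max=75
step 8: append 85 -> window=[16, 35, 57, 85] -> max=85
Window #5 max = 85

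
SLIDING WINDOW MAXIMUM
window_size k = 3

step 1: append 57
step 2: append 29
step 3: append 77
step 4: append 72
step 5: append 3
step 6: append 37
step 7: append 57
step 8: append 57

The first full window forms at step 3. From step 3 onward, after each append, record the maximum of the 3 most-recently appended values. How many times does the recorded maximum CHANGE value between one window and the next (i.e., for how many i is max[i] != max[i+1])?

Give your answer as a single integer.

Answer: 2

Derivation:
step 1: append 57 -> window=[57] (not full yet)
step 2: append 29 -> window=[57, 29] (not full yet)
step 3: append 77 -> window=[57, 29, 77] -> max=77
step 4: append 72 -> window=[29, 77, 72] -> max=77
step 5: append 3 -> window=[77, 72, 3] -> max=77
step 6: append 37 -> window=[72, 3, 37] -> max=72
step 7: append 57 -> window=[3, 37, 57] -> max=57
step 8: append 57 -> window=[37, 57, 57] -> max=57
Recorded maximums: 77 77 77 72 57 57
Changes between consecutive maximums: 2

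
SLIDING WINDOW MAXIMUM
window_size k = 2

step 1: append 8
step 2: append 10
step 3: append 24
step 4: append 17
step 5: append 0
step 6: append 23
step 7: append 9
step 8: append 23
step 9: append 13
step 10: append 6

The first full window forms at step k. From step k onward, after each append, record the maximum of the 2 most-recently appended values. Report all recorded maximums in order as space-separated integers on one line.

step 1: append 8 -> window=[8] (not full yet)
step 2: append 10 -> window=[8, 10] -> max=10
step 3: append 24 -> window=[10, 24] -> max=24
step 4: append 17 -> window=[24, 17] -> max=24
step 5: append 0 -> window=[17, 0] -> max=17
step 6: append 23 -> window=[0, 23] -> max=23
step 7: append 9 -> window=[23, 9] -> max=23
step 8: append 23 -> window=[9, 23] -> max=23
step 9: append 13 -> window=[23, 13] -> max=23
step 10: append 6 -> window=[13, 6] -> max=13

Answer: 10 24 24 17 23 23 23 23 13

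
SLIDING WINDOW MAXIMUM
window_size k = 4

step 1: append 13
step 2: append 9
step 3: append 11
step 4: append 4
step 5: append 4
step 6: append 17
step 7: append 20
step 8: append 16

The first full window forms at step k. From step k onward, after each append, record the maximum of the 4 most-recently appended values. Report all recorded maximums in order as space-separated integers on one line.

step 1: append 13 -> window=[13] (not full yet)
step 2: append 9 -> window=[13, 9] (not full yet)
step 3: append 11 -> window=[13, 9, 11] (not full yet)
step 4: append 4 -> window=[13, 9, 11, 4] -> max=13
step 5: append 4 -> window=[9, 11, 4, 4] -> max=11
step 6: append 17 -> window=[11, 4, 4, 17] -> max=17
step 7: append 20 -> window=[4, 4, 17, 20] -> max=20
step 8: append 16 -> window=[4, 17, 20, 16] -> max=20

Answer: 13 11 17 20 20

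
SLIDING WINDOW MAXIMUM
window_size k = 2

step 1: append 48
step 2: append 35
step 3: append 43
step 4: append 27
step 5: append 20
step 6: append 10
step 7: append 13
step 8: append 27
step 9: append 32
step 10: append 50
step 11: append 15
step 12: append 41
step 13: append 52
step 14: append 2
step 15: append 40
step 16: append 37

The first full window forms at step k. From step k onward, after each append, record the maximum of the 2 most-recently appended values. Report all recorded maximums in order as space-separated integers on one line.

step 1: append 48 -> window=[48] (not full yet)
step 2: append 35 -> window=[48, 35] -> max=48
step 3: append 43 -> window=[35, 43] -> max=43
step 4: append 27 -> window=[43, 27] -> max=43
step 5: append 20 -> window=[27, 20] -> max=27
step 6: append 10 -> window=[20, 10] -> max=20
step 7: append 13 -> window=[10, 13] -> max=13
step 8: append 27 -> window=[13, 27] -> max=27
step 9: append 32 -> window=[27, 32] -> max=32
step 10: append 50 -> window=[32, 50] -> max=50
step 11: append 15 -> window=[50, 15] -> max=50
step 12: append 41 -> window=[15, 41] -> max=41
step 13: append 52 -> window=[41, 52] -> max=52
step 14: append 2 -> window=[52, 2] -> max=52
step 15: append 40 -> window=[2, 40] -> max=40
step 16: append 37 -> window=[40, 37] -> max=40

Answer: 48 43 43 27 20 13 27 32 50 50 41 52 52 40 40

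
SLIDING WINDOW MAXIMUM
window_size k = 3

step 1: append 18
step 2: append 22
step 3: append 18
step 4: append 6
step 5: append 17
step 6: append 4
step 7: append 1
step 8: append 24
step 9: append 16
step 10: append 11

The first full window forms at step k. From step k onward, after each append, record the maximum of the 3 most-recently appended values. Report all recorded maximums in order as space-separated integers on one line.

Answer: 22 22 18 17 17 24 24 24

Derivation:
step 1: append 18 -> window=[18] (not full yet)
step 2: append 22 -> window=[18, 22] (not full yet)
step 3: append 18 -> window=[18, 22, 18] -> max=22
step 4: append 6 -> window=[22, 18, 6] -> max=22
step 5: append 17 -> window=[18, 6, 17] -> max=18
step 6: append 4 -> window=[6, 17, 4] -> max=17
step 7: append 1 -> window=[17, 4, 1] -> max=17
step 8: append 24 -> window=[4, 1, 24] -> max=24
step 9: append 16 -> window=[1, 24, 16] -> max=24
step 10: append 11 -> window=[24, 16, 11] -> max=24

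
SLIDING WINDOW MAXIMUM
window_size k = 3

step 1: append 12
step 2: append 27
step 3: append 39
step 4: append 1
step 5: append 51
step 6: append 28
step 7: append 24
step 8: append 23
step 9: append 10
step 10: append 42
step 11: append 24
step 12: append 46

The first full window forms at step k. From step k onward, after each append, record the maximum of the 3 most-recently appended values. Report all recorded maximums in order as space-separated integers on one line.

step 1: append 12 -> window=[12] (not full yet)
step 2: append 27 -> window=[12, 27] (not full yet)
step 3: append 39 -> window=[12, 27, 39] -> max=39
step 4: append 1 -> window=[27, 39, 1] -> max=39
step 5: append 51 -> window=[39, 1, 51] -> max=51
step 6: append 28 -> window=[1, 51, 28] -> max=51
step 7: append 24 -> window=[51, 28, 24] -> max=51
step 8: append 23 -> window=[28, 24, 23] -> max=28
step 9: append 10 -> window=[24, 23, 10] -> max=24
step 10: append 42 -> window=[23, 10, 42] -> max=42
step 11: append 24 -> window=[10, 42, 24] -> max=42
step 12: append 46 -> window=[42, 24, 46] -> max=46

Answer: 39 39 51 51 51 28 24 42 42 46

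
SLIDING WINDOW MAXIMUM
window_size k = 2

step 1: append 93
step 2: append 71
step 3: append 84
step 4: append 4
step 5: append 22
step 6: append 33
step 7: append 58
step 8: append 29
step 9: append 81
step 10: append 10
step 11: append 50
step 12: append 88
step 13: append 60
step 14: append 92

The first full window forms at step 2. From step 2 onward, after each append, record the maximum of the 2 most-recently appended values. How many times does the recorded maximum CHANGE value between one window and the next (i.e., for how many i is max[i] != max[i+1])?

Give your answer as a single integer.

step 1: append 93 -> window=[93] (not full yet)
step 2: append 71 -> window=[93, 71] -> max=93
step 3: append 84 -> window=[71, 84] -> max=84
step 4: append 4 -> window=[84, 4] -> max=84
step 5: append 22 -> window=[4, 22] -> max=22
step 6: append 33 -> window=[22, 33] -> max=33
step 7: append 58 -> window=[33, 58] -> max=58
step 8: append 29 -> window=[58, 29] -> max=58
step 9: append 81 -> window=[29, 81] -> max=81
step 10: append 10 -> window=[81, 10] -> max=81
step 11: append 50 -> window=[10, 50] -> max=50
step 12: append 88 -> window=[50, 88] -> max=88
step 13: append 60 -> window=[88, 60] -> max=88
step 14: append 92 -> window=[60, 92] -> max=92
Recorded maximums: 93 84 84 22 33 58 58 81 81 50 88 88 92
Changes between consecutive maximums: 8

Answer: 8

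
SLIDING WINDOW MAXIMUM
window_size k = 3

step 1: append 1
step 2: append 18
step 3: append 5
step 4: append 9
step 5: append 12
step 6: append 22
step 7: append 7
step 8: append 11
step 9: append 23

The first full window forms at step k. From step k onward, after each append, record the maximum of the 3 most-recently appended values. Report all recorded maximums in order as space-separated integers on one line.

Answer: 18 18 12 22 22 22 23

Derivation:
step 1: append 1 -> window=[1] (not full yet)
step 2: append 18 -> window=[1, 18] (not full yet)
step 3: append 5 -> window=[1, 18, 5] -> max=18
step 4: append 9 -> window=[18, 5, 9] -> max=18
step 5: append 12 -> window=[5, 9, 12] -> max=12
step 6: append 22 -> window=[9, 12, 22] -> max=22
step 7: append 7 -> window=[12, 22, 7] -> max=22
step 8: append 11 -> window=[22, 7, 11] -> max=22
step 9: append 23 -> window=[7, 11, 23] -> max=23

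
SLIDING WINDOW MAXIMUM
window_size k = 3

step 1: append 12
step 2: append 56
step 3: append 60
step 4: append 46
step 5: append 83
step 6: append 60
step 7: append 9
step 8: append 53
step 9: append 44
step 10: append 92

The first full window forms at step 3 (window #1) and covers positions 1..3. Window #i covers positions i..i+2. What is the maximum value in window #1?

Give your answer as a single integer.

step 1: append 12 -> window=[12] (not full yet)
step 2: append 56 -> window=[12, 56] (not full yet)
step 3: append 60 -> window=[12, 56, 60] -> max=60
Window #1 max = 60

Answer: 60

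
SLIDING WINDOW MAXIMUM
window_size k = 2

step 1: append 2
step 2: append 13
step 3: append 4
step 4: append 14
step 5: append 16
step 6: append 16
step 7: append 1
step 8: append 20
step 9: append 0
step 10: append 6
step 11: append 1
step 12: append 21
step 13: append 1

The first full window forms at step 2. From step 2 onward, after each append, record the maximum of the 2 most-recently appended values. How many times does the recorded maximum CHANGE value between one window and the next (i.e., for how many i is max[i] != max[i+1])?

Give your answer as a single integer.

step 1: append 2 -> window=[2] (not full yet)
step 2: append 13 -> window=[2, 13] -> max=13
step 3: append 4 -> window=[13, 4] -> max=13
step 4: append 14 -> window=[4, 14] -> max=14
step 5: append 16 -> window=[14, 16] -> max=16
step 6: append 16 -> window=[16, 16] -> max=16
step 7: append 1 -> window=[16, 1] -> max=16
step 8: append 20 -> window=[1, 20] -> max=20
step 9: append 0 -> window=[20, 0] -> max=20
step 10: append 6 -> window=[0, 6] -> max=6
step 11: append 1 -> window=[6, 1] -> max=6
step 12: append 21 -> window=[1, 21] -> max=21
step 13: append 1 -> window=[21, 1] -> max=21
Recorded maximums: 13 13 14 16 16 16 20 20 6 6 21 21
Changes between consecutive maximums: 5

Answer: 5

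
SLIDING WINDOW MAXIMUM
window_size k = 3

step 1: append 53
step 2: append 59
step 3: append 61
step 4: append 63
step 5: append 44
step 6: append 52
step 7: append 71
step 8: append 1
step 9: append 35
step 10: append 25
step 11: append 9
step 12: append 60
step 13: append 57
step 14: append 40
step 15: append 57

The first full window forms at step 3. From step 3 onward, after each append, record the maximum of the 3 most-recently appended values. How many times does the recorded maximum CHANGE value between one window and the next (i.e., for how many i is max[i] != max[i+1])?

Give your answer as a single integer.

step 1: append 53 -> window=[53] (not full yet)
step 2: append 59 -> window=[53, 59] (not full yet)
step 3: append 61 -> window=[53, 59, 61] -> max=61
step 4: append 63 -> window=[59, 61, 63] -> max=63
step 5: append 44 -> window=[61, 63, 44] -> max=63
step 6: append 52 -> window=[63, 44, 52] -> max=63
step 7: append 71 -> window=[44, 52, 71] -> max=71
step 8: append 1 -> window=[52, 71, 1] -> max=71
step 9: append 35 -> window=[71, 1, 35] -> max=71
step 10: append 25 -> window=[1, 35, 25] -> max=35
step 11: append 9 -> window=[35, 25, 9] -> max=35
step 12: append 60 -> window=[25, 9, 60] -> max=60
step 13: append 57 -> window=[9, 60, 57] -> max=60
step 14: append 40 -> window=[60, 57, 40] -> max=60
step 15: append 57 -> window=[57, 40, 57] -> max=57
Recorded maximums: 61 63 63 63 71 71 71 35 35 60 60 60 57
Changes between consecutive maximums: 5

Answer: 5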